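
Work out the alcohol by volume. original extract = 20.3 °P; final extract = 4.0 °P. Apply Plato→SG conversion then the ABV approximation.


SG = 259/(259 − P);  ABV = (OG − FG)·131.25
OG = 259/(259 − 20.3) = 1.0850
FG = 259/(259 − 4.0) = 1.0157
ABV = (1.0850 − 1.0157)·131.25

9.1032 % ABV


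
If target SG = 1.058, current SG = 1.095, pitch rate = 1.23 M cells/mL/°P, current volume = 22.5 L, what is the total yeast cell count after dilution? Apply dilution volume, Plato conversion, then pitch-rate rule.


V_w = V·((SG_c−1)/(SG_t−1)−1);  °P = 259 − 259/SG_t;  cells = rate·(V+V_w)·°P
V_w = 22.5·((1.095−1)/(1.058−1)−1) = 14.3534
V_final = 22.5 + 14.3534 = 36.8534
°P = 259 − 259/1.058 = 14.1985
cells = 1.23·36.8534·14.1985

643.6138 billion cells


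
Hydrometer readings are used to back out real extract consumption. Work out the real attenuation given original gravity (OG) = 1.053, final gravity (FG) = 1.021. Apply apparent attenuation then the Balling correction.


AA = (OG−FG)/(OG−1)·100;  RA = AA·0.8192
AA = (1.053 − 1.021)/(1.053 − 1)·100 = 60.3774
RA = 60.3774·0.8192

49.4611 %


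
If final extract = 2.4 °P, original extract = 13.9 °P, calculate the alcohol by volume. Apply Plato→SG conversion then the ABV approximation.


SG = 259/(259 − P);  ABV = (OG − FG)·131.25
OG = 259/(259 − 13.9) = 1.0567
FG = 259/(259 − 2.4) = 1.0094
ABV = (1.0567 − 1.0094)·131.25

6.2158 % ABV


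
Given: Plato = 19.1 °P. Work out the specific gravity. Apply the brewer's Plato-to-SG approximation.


SG = 259/(259 − P)
SG = 259/(259 − 19.1)

1.0796


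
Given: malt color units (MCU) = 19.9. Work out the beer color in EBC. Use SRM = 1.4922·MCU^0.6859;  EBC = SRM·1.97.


SRM = 1.4922·19.9^0.6859 = 11.6067
EBC = 11.6067·1.97

22.8653 EBC


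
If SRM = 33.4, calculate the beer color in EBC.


EBC = SRM · 1.97
EBC = 33.4 · 1.97

65.7980 EBC


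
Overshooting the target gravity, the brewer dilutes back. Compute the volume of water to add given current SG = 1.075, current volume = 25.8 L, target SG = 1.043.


V_water = V·((SG_curr − 1)/(SG_target − 1) − 1)
V_water = 25.8·((1.075 − 1)/(1.043 − 1) − 1)

19.2000 L


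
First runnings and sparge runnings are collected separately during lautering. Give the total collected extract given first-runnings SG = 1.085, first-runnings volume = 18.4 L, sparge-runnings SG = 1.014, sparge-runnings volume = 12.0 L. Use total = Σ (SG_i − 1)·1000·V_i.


first = (1.085 − 1)·1000·18.4 = 1564.0000
sparge = (1.014 − 1)·1000·12.0 = 168.0000
total = 1564.0000 + 168.0000

1732.0000 gravity·L


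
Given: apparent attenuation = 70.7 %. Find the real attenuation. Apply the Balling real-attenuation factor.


RA = AA · 0.8192
RA = 70.7 · 0.8192

57.9174 %


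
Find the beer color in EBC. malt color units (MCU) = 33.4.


SRM = 1.4922·MCU^0.6859;  EBC = SRM·1.97
SRM = 1.4922·33.4^0.6859 = 16.5564
EBC = 16.5564·1.97

32.6160 EBC


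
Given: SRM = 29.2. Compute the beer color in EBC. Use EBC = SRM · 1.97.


EBC = 29.2 · 1.97

57.5240 EBC


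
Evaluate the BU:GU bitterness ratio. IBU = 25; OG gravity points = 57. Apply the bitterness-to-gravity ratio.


BU:GU = IBU / OG_points
BU:GU = 25 / 57

0.4386


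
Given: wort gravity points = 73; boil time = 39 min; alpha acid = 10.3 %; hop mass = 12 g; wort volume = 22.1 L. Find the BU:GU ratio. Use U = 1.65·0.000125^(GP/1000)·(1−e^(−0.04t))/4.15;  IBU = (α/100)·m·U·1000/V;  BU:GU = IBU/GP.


U = 1.65·0.000125^(73/1000)·(1−e^(−0.04·39))/4.15 = 0.1630
IBU = (10.3/100)·12·0.1630·1000/22.1 = 9.1136
BU:GU = 9.1136/73

0.1248


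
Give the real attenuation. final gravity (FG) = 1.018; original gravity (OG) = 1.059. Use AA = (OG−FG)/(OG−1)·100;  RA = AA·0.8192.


AA = (1.059 − 1.018)/(1.059 − 1)·100 = 69.4915
RA = 69.4915·0.8192

56.9275 %


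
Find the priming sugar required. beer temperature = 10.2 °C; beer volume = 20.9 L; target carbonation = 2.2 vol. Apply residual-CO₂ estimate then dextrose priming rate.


residual = 14.695·(0.01821 + 0.09011·e^(−0.04·T));  sugar = (target − residual)·4.0·V
residual = 14.695·(0.01821 + 0.09011·e^(−0.04·10.2)) = 1.1481
sugar = (2.2 − 1.1481)·4.0·20.9

87.9356 g


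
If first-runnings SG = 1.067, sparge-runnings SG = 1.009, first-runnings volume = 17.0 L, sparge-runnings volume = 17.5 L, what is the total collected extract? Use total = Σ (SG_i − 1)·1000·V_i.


first = (1.067 − 1)·1000·17.0 = 1139.0000
sparge = (1.009 − 1)·1000·17.5 = 157.5000
total = 1139.0000 + 157.5000

1296.5000 gravity·L


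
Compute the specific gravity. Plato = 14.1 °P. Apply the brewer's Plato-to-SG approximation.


SG = 259/(259 − P)
SG = 259/(259 − 14.1)

1.0576


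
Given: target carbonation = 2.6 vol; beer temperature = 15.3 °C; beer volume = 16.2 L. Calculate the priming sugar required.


residual = 14.695·(0.01821 + 0.09011·e^(−0.04·T));  sugar = (target − residual)·4.0·V
residual = 14.695·(0.01821 + 0.09011·e^(−0.04·15.3)) = 0.9856
sugar = (2.6 − 0.9856)·4.0·16.2

104.6102 g


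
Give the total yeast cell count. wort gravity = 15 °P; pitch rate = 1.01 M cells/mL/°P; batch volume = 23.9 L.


cells (billions) = rate · V_L · °P
cells = 1.01 · 23.9 · 15

362.0850 billion cells


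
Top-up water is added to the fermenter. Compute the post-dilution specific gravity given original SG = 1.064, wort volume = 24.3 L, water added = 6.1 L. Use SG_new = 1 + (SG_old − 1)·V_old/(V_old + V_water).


pts = (1.064 − 1)·1000·24.3/(24.3 + 6.1) = 51.1579
SG_new = 1 + 51.1579/1000

1.0512


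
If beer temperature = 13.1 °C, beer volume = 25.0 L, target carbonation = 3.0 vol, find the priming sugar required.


residual = 14.695·(0.01821 + 0.09011·e^(−0.04·T));  sugar = (target − residual)·4.0·V
residual = 14.695·(0.01821 + 0.09011·e^(−0.04·13.1)) = 1.0517
sugar = (3.0 − 1.0517)·4.0·25.0

194.8303 g


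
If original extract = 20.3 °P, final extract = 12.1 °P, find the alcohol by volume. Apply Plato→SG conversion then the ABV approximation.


SG = 259/(259 − P);  ABV = (OG − FG)·131.25
OG = 259/(259 − 20.3) = 1.0850
FG = 259/(259 − 12.1) = 1.0490
ABV = (1.0850 − 1.0490)·131.25

4.7298 % ABV


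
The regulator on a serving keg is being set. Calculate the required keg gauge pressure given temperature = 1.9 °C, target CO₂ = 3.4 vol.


psi = vols/(0.01821 + 0.09011·e^(−0.04·T)) − 14.695
psi = 3.4/(0.01821 + 0.09011·e^(−0.04·1.9)) − 14.695

18.7283 psi


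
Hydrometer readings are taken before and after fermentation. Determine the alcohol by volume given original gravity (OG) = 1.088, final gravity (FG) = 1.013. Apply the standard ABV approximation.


ABV = (OG − FG) · 131.25
ABV = (1.088 − 1.013) · 131.25

9.8438 % ABV


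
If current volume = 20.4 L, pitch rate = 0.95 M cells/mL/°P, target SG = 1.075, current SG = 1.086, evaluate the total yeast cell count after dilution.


V_w = V·((SG_c−1)/(SG_t−1)−1);  °P = 259 − 259/SG_t;  cells = rate·(V+V_w)·°P
V_w = 20.4·((1.086−1)/(1.075−1)−1) = 2.9920
V_final = 20.4 + 2.9920 = 23.3920
°P = 259 − 259/1.075 = 18.0698
cells = 0.95·23.3920·18.0698

401.5536 billion cells


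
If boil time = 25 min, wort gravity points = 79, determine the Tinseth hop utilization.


U = 1.65·0.000125^(GP/1000) · (1 − e^(−0.04·t))/4.15
bigness = 1.65·0.000125^(79/1000) = 0.8112
boil_factor = (1 − e^(−0.04·25))/4.15 = 0.1523
U = 0.8112 · 0.1523

0.1236


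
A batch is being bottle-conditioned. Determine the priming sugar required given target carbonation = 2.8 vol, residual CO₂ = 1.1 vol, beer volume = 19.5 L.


sugar = (target − residual)·4.0·V
sugar = (2.8 − 1.1)·4.0·19.5

132.6000 g


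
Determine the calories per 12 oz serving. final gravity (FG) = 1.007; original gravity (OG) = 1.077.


ABW = (OG−FG)·131.25·0.79/FG;  °P = 259 − 259/SG (for OG→OE and FG→AE);  RE = 0.1808·OE + 0.8192·AE;  Cal = (6.9·ABW + 4·(RE−0.1))·FG·3.55
ABW = (1.077 − 1.007)·131.25·0.79/1.007 = 7.2077
OE = 259 − 259/1.077 = 18.5172 °P
AE = 259 − 259/1.007 = 1.8004 °P
RE = 0.1808·18.5172 + 0.8192·1.8004 = 4.8228 °P
Cal = (6.9·7.2077 + 4·(4.8228−0.1))·1.007·3.55

245.3209 kcal


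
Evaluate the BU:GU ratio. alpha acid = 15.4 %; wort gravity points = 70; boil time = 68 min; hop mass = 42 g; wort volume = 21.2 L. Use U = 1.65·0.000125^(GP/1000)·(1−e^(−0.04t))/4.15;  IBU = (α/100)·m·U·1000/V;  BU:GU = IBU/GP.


U = 1.65·0.000125^(70/1000)·(1−e^(−0.04·68))/4.15 = 0.1980
IBU = (15.4/100)·42·0.1980·1000/21.2 = 60.4030
BU:GU = 60.4030/70

0.8629


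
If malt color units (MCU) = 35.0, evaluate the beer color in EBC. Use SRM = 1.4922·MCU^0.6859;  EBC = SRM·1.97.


SRM = 1.4922·35.0^0.6859 = 17.0963
EBC = 17.0963·1.97

33.6798 EBC


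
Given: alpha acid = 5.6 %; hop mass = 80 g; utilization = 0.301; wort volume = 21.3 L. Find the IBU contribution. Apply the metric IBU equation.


IBU = (α/100)·mass·U·1000 / V
IBU = (5.6/100)·80·0.301·1000 / 21.3

63.3089 IBU


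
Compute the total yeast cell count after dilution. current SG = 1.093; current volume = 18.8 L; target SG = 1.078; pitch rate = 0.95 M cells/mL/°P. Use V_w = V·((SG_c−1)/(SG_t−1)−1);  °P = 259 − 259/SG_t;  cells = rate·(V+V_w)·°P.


V_w = 18.8·((1.093−1)/(1.078−1)−1) = 3.6154
V_final = 18.8 + 3.6154 = 22.4154
°P = 259 − 259/1.078 = 18.7403
cells = 0.95·22.4154·18.7403

399.0666 billion cells


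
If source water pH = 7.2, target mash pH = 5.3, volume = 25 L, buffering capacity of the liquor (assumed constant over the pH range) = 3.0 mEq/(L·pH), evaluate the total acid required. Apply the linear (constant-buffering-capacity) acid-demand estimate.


acid = buffering capacity · (pH_source − pH_target) · V
acid = 3.0 · (7.2 − 5.3) · 25

142.5000 mEq


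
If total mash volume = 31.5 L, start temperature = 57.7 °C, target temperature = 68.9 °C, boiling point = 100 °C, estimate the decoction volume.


V_dec = V_total·(T_target − T_start)/(T_boil − T_start)
V_dec = 31.5·(68.9 − 57.7)/(100 − 57.7)

8.3404 L


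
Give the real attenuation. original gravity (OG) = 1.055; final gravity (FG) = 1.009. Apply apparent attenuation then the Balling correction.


AA = (OG−FG)/(OG−1)·100;  RA = AA·0.8192
AA = (1.055 − 1.009)/(1.055 − 1)·100 = 83.6364
RA = 83.6364·0.8192

68.5149 %


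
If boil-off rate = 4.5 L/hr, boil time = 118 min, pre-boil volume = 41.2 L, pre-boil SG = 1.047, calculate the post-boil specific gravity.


V_post = V_pre − rate·(t/60);  SG_post = 1 + (SG_pre−1)·V_pre/V_post
V_post = 41.2 − 4.5·(118/60) = 32.3500
SG_post = 1 + (1.047 − 1)·41.2/32.3500

1.0599


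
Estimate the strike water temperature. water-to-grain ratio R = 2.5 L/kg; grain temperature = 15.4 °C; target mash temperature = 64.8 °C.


T_strike = (0.41/R)·(T_mash − T_grain) + T_mash
T_strike = (0.41/2.5)·(64.8 − 15.4) + 64.8

72.9016 °C


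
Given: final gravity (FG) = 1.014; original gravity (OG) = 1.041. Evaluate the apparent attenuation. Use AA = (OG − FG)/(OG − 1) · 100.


AA = (1.041 − 1.014)/(1.041 − 1) · 100

65.8537 %


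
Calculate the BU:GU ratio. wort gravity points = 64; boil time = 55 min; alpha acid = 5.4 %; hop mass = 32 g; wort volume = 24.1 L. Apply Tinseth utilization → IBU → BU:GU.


U = 1.65·0.000125^(GP/1000)·(1−e^(−0.04t))/4.15;  IBU = (α/100)·m·U·1000/V;  BU:GU = IBU/GP
U = 1.65·0.000125^(64/1000)·(1−e^(−0.04·55))/4.15 = 0.1989
IBU = (5.4/100)·32·0.1989·1000/24.1 = 14.2614
BU:GU = 14.2614/64

0.2228


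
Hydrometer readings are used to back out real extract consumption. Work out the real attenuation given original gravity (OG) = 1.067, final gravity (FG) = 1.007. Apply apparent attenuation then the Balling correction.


AA = (OG−FG)/(OG−1)·100;  RA = AA·0.8192
AA = (1.067 − 1.007)/(1.067 − 1)·100 = 89.5522
RA = 89.5522·0.8192

73.3612 %


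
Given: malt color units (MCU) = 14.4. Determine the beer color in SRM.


SRM = 1.4922 · MCU^0.6859
SRM = 1.4922 · 14.4^0.6859

9.2971 SRM


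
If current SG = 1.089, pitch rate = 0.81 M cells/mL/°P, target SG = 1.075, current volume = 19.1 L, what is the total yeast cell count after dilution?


V_w = V·((SG_c−1)/(SG_t−1)−1);  °P = 259 − 259/SG_t;  cells = rate·(V+V_w)·°P
V_w = 19.1·((1.089−1)/(1.075−1)−1) = 3.5653
V_final = 19.1 + 3.5653 = 22.6653
°P = 259 − 259/1.075 = 18.0698
cells = 0.81·22.6653·18.0698

331.7414 billion cells


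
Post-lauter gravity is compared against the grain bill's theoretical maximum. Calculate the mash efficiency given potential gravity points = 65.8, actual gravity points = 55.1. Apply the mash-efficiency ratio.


efficiency = actual / potential × 100
efficiency = 55.1 / 65.8 × 100

83.7386 %


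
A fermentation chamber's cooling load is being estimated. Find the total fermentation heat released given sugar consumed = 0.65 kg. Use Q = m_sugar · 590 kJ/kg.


Q = 0.65 · 590

383.5000 kJ


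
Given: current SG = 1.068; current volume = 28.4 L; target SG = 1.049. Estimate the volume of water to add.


V_water = V·((SG_curr − 1)/(SG_target − 1) − 1)
V_water = 28.4·((1.068 − 1)/(1.049 − 1) − 1)

11.0122 L


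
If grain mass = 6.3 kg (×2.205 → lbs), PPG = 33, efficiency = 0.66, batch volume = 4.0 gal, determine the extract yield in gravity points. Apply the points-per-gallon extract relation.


points = lbs × PPG × eff / vol
lbs = 6.3 × 2.205 = 13.8915
points = 13.8915 × 33 × 0.66 / 4.0

75.6392 points


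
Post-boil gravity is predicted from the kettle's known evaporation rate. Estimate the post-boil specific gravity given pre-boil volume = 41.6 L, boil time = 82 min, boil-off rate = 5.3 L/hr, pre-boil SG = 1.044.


V_post = V_pre − rate·(t/60);  SG_post = 1 + (SG_pre−1)·V_pre/V_post
V_post = 41.6 − 5.3·(82/60) = 34.3567
SG_post = 1 + (1.044 − 1)·41.6/34.3567

1.0533


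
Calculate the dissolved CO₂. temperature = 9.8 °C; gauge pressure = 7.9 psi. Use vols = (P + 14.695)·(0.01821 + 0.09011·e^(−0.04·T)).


vols = (7.9 + 14.695)·(0.01821 + 0.09011·e^(−0.04·9.8))

1.7872 volumes


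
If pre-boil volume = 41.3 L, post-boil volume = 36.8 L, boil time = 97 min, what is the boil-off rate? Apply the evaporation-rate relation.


rate = (V_pre − V_post) / (t_min/60)
rate = (41.3 − 36.8) / (97/60)

2.7835 L/hr


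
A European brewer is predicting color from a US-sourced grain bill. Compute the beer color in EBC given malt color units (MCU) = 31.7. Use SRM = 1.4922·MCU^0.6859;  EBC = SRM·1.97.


SRM = 1.4922·31.7^0.6859 = 15.9736
EBC = 15.9736·1.97

31.4680 EBC


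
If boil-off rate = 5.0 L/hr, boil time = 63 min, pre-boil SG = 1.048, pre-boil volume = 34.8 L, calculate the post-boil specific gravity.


V_post = V_pre − rate·(t/60);  SG_post = 1 + (SG_pre−1)·V_pre/V_post
V_post = 34.8 − 5.0·(63/60) = 29.5500
SG_post = 1 + (1.048 − 1)·34.8/29.5500

1.0565


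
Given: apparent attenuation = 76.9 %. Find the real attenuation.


RA = AA · 0.8192
RA = 76.9 · 0.8192

62.9965 %


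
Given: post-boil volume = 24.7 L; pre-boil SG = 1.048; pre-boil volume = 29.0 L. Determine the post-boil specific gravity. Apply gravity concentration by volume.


SG_post = 1 + (SG_pre − 1)·V_pre/V_post
pts_pre = (1.048 − 1)·1000 = 48.0000
pts_post = 48.0000·29.0/24.7 = 56.3563
SG_post = 1 + 56.3563/1000

1.0564


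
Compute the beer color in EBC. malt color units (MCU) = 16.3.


SRM = 1.4922·MCU^0.6859;  EBC = SRM·1.97
SRM = 1.4922·16.3^0.6859 = 10.1220
EBC = 10.1220·1.97

19.9403 EBC


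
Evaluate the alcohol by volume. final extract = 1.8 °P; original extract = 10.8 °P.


SG = 259/(259 − P);  ABV = (OG − FG)·131.25
OG = 259/(259 − 10.8) = 1.0435
FG = 259/(259 − 1.8) = 1.0070
ABV = (1.0435 − 1.0070)·131.25

4.7926 % ABV


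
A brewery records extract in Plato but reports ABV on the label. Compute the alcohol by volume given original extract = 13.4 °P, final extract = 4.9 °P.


SG = 259/(259 − P);  ABV = (OG − FG)·131.25
OG = 259/(259 − 13.4) = 1.0546
FG = 259/(259 − 4.9) = 1.0193
ABV = (1.0546 − 1.0193)·131.25

4.6300 % ABV


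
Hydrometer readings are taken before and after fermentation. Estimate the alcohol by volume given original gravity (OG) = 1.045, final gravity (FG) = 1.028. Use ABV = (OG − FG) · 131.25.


ABV = (1.045 − 1.028) · 131.25

2.2312 % ABV


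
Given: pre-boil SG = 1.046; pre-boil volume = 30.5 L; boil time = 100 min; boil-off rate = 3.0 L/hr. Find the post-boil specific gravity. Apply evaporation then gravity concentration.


V_post = V_pre − rate·(t/60);  SG_post = 1 + (SG_pre−1)·V_pre/V_post
V_post = 30.5 − 3.0·(100/60) = 25.5000
SG_post = 1 + (1.046 − 1)·30.5/25.5000

1.0550


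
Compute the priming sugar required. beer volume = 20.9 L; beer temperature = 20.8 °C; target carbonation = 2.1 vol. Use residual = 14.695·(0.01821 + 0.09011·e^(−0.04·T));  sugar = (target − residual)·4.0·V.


residual = 14.695·(0.01821 + 0.09011·e^(−0.04·20.8)) = 0.8438
sugar = (2.1 − 0.8438)·4.0·20.9

105.0146 g


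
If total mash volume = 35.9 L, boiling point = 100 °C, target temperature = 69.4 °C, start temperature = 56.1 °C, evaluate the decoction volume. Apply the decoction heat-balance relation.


V_dec = V_total·(T_target − T_start)/(T_boil − T_start)
V_dec = 35.9·(69.4 − 56.1)/(100 − 56.1)

10.8763 L


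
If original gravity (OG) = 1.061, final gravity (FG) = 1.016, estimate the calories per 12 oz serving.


ABW = (OG−FG)·131.25·0.79/FG;  °P = 259 − 259/SG (for OG→OE and FG→AE);  RE = 0.1808·OE + 0.8192·AE;  Cal = (6.9·ABW + 4·(RE−0.1))·FG·3.55
ABW = (1.061 − 1.016)·131.25·0.79/1.016 = 4.5925
OE = 259 − 259/1.061 = 14.8907 °P
AE = 259 − 259/1.016 = 4.0787 °P
RE = 0.1808·14.8907 + 0.8192·4.0787 = 6.0335 °P
Cal = (6.9·4.5925 + 4·(6.0335−0.1))·1.016·3.55

199.8965 kcal


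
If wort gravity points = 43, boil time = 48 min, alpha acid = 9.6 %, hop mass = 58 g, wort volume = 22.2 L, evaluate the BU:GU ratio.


U = 1.65·0.000125^(GP/1000)·(1−e^(−0.04t))/4.15;  IBU = (α/100)·m·U·1000/V;  BU:GU = IBU/GP
U = 1.65·0.000125^(43/1000)·(1−e^(−0.04·48))/4.15 = 0.2305
IBU = (9.6/100)·58·0.2305·1000/22.2 = 57.8227
BU:GU = 57.8227/43

1.3447


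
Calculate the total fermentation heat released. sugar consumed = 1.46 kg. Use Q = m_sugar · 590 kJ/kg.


Q = 1.46 · 590

861.4000 kJ


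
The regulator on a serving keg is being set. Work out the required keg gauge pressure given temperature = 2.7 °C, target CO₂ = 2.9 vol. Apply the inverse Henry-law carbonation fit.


psi = vols/(0.01821 + 0.09011·e^(−0.04·T)) − 14.695
psi = 2.9/(0.01821 + 0.09011·e^(−0.04·2.7)) − 14.695

14.5698 psi


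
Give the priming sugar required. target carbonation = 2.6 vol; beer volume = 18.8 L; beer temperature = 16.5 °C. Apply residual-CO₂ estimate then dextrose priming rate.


residual = 14.695·(0.01821 + 0.09011·e^(−0.04·T));  sugar = (target − residual)·4.0·V
residual = 14.695·(0.01821 + 0.09011·e^(−0.04·16.5)) = 0.9520
sugar = (2.6 − 0.9520)·4.0·18.8

123.9301 g


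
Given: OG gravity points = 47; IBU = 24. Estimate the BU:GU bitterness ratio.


BU:GU = IBU / OG_points
BU:GU = 24 / 47

0.5106


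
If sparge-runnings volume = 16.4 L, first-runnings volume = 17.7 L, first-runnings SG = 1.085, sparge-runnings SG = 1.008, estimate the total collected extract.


total = Σ (SG_i − 1)·1000·V_i
first = (1.085 − 1)·1000·17.7 = 1504.5000
sparge = (1.008 − 1)·1000·16.4 = 131.2000
total = 1504.5000 + 131.2000

1635.7000 gravity·L


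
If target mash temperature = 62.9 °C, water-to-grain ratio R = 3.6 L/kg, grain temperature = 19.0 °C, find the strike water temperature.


T_strike = (0.41/R)·(T_mash − T_grain) + T_mash
T_strike = (0.41/3.6)·(62.9 − 19.0) + 62.9

67.8997 °C


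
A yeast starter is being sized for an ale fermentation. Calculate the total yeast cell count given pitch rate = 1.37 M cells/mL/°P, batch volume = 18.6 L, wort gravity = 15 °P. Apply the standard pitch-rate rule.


cells (billions) = rate · V_L · °P
cells = 1.37 · 18.6 · 15

382.2300 billion cells


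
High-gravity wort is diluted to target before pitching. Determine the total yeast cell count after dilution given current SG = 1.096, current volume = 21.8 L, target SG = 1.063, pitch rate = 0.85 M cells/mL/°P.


V_w = V·((SG_c−1)/(SG_t−1)−1);  °P = 259 − 259/SG_t;  cells = rate·(V+V_w)·°P
V_w = 21.8·((1.096−1)/(1.063−1)−1) = 11.4190
V_final = 21.8 + 11.4190 = 33.2190
°P = 259 − 259/1.063 = 15.3500
cells = 0.85·33.2190·15.3500

433.4242 billion cells


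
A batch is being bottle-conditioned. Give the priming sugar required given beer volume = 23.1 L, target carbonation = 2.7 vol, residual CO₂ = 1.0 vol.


sugar = (target − residual)·4.0·V
sugar = (2.7 − 1.0)·4.0·23.1

157.0800 g


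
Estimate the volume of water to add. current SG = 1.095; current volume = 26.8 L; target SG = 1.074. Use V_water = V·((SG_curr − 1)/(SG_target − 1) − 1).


V_water = 26.8·((1.095 − 1)/(1.074 − 1) − 1)

7.6054 L


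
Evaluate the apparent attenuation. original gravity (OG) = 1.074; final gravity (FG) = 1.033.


AA = (OG − FG)/(OG − 1) · 100
AA = (1.074 − 1.033)/(1.074 − 1) · 100

55.4054 %


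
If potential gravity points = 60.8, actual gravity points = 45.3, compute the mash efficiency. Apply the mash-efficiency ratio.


efficiency = actual / potential × 100
efficiency = 45.3 / 60.8 × 100

74.5066 %


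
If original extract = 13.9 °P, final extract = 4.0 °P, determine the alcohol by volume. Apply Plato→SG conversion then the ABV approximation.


SG = 259/(259 − P);  ABV = (OG − FG)·131.25
OG = 259/(259 − 13.9) = 1.0567
FG = 259/(259 − 4.0) = 1.0157
ABV = (1.0567 − 1.0157)·131.25

5.3846 % ABV


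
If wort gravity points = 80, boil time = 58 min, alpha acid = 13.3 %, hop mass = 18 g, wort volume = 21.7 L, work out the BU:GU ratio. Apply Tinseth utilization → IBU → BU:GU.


U = 1.65·0.000125^(GP/1000)·(1−e^(−0.04t))/4.15;  IBU = (α/100)·m·U·1000/V;  BU:GU = IBU/GP
U = 1.65·0.000125^(80/1000)·(1−e^(−0.04·58))/4.15 = 0.1747
IBU = (13.3/100)·18·0.1747·1000/21.7 = 19.2720
BU:GU = 19.2720/80

0.2409


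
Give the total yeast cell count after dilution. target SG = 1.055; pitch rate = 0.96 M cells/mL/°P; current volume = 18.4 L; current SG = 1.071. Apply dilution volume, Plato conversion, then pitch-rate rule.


V_w = V·((SG_c−1)/(SG_t−1)−1);  °P = 259 − 259/SG_t;  cells = rate·(V+V_w)·°P
V_w = 18.4·((1.071−1)/(1.055−1)−1) = 5.3527
V_final = 18.4 + 5.3527 = 23.7527
°P = 259 − 259/1.055 = 13.5024
cells = 0.96·23.7527·13.5024

307.8894 billion cells


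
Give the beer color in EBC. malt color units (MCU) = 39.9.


SRM = 1.4922·MCU^0.6859;  EBC = SRM·1.97
SRM = 1.4922·39.9^0.6859 = 18.7040
EBC = 18.7040·1.97

36.8469 EBC


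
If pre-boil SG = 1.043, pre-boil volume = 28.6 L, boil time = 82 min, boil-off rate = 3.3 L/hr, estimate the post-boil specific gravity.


V_post = V_pre − rate·(t/60);  SG_post = 1 + (SG_pre−1)·V_pre/V_post
V_post = 28.6 − 3.3·(82/60) = 24.0900
SG_post = 1 + (1.043 − 1)·28.6/24.0900

1.0511


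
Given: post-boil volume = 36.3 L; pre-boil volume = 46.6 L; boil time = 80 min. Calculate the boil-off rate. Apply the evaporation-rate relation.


rate = (V_pre − V_post) / (t_min/60)
rate = (46.6 − 36.3) / (80/60)

7.7250 L/hr


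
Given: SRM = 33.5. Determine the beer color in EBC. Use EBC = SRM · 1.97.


EBC = 33.5 · 1.97

65.9950 EBC


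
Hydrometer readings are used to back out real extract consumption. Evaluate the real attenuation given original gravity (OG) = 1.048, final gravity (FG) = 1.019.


AA = (OG−FG)/(OG−1)·100;  RA = AA·0.8192
AA = (1.048 − 1.019)/(1.048 − 1)·100 = 60.4167
RA = 60.4167·0.8192

49.4933 %


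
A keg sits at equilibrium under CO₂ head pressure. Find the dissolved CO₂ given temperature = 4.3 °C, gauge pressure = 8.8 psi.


vols = (P + 14.695)·(0.01821 + 0.09011·e^(−0.04·T))
vols = (8.8 + 14.695)·(0.01821 + 0.09011·e^(−0.04·4.3))

2.2104 volumes


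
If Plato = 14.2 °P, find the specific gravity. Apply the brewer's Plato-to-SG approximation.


SG = 259/(259 − P)
SG = 259/(259 − 14.2)

1.0580


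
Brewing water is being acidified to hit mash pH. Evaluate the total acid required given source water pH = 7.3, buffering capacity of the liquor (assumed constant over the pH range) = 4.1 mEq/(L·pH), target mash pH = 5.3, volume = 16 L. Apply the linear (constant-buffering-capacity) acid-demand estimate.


acid = buffering capacity · (pH_source − pH_target) · V
acid = 4.1 · (7.3 − 5.3) · 16

131.2000 mEq


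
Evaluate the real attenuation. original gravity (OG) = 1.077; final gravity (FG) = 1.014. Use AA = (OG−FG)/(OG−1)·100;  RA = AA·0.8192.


AA = (1.077 − 1.014)/(1.077 − 1)·100 = 81.8182
RA = 81.8182·0.8192

67.0255 %


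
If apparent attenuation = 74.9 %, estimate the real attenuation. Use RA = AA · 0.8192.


RA = 74.9 · 0.8192

61.3581 %


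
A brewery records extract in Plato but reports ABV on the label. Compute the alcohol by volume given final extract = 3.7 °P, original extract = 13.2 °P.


SG = 259/(259 − P);  ABV = (OG − FG)·131.25
OG = 259/(259 − 13.2) = 1.0537
FG = 259/(259 − 3.7) = 1.0145
ABV = (1.0537 − 1.0145)·131.25

5.1462 % ABV


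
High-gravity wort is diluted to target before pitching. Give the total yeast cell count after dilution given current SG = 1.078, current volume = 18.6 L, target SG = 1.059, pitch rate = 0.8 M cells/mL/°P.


V_w = V·((SG_c−1)/(SG_t−1)−1);  °P = 259 − 259/SG_t;  cells = rate·(V+V_w)·°P
V_w = 18.6·((1.078−1)/(1.059−1)−1) = 5.9898
V_final = 18.6 + 5.9898 = 24.5898
°P = 259 − 259/1.059 = 14.4297
cells = 0.8·24.5898·14.4297

283.8581 billion cells


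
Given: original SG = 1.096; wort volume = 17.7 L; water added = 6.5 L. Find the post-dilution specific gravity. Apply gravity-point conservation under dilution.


SG_new = 1 + (SG_old − 1)·V_old/(V_old + V_water)
pts = (1.096 − 1)·1000·17.7/(17.7 + 6.5) = 70.2149
SG_new = 1 + 70.2149/1000

1.0702


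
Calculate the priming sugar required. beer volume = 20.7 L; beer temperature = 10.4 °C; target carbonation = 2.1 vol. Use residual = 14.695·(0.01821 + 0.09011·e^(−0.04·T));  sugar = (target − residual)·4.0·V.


residual = 14.695·(0.01821 + 0.09011·e^(−0.04·10.4)) = 1.1411
sugar = (2.1 − 1.1411)·4.0·20.7

79.3951 g


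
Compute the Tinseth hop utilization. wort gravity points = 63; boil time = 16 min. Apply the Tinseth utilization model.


U = 1.65·0.000125^(GP/1000) · (1 − e^(−0.04·t))/4.15
bigness = 1.65·0.000125^(63/1000) = 0.9367
boil_factor = (1 − e^(−0.04·16))/4.15 = 0.1139
U = 0.9367 · 0.1139

0.1067


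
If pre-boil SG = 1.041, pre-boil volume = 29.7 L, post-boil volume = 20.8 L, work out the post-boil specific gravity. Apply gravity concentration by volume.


SG_post = 1 + (SG_pre − 1)·V_pre/V_post
pts_pre = (1.041 − 1)·1000 = 41.0000
pts_post = 41.0000·29.7/20.8 = 58.5433
SG_post = 1 + 58.5433/1000

1.0585


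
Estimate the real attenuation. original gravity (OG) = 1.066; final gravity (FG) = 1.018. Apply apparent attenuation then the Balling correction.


AA = (OG−FG)/(OG−1)·100;  RA = AA·0.8192
AA = (1.066 − 1.018)/(1.066 − 1)·100 = 72.7273
RA = 72.7273·0.8192

59.5782 %


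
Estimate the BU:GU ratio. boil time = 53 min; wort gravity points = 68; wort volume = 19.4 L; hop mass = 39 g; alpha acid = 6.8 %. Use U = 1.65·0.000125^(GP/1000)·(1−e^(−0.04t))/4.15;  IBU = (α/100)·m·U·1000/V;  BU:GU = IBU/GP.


U = 1.65·0.000125^(68/1000)·(1−e^(−0.04·53))/4.15 = 0.1899
IBU = (6.8/100)·39·0.1899·1000/19.4 = 25.9576
BU:GU = 25.9576/68

0.3817


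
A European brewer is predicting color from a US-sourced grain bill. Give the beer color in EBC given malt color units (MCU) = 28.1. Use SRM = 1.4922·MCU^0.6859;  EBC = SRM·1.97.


SRM = 1.4922·28.1^0.6859 = 14.7060
EBC = 14.7060·1.97

28.9708 EBC


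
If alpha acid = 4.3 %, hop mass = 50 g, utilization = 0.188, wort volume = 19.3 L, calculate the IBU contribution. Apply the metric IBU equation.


IBU = (α/100)·mass·U·1000 / V
IBU = (4.3/100)·50·0.188·1000 / 19.3

20.9430 IBU


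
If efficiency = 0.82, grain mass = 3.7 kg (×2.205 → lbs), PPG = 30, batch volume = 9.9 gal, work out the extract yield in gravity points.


points = lbs × PPG × eff / vol
lbs = 3.7 × 2.205 = 8.1585
points = 8.1585 × 30 × 0.82 / 9.9

20.2726 points


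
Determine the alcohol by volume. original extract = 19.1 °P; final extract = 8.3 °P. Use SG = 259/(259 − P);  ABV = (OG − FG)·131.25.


OG = 259/(259 − 19.1) = 1.0796
FG = 259/(259 − 8.3) = 1.0331
ABV = (1.0796 − 1.0331)·131.25

6.1043 % ABV


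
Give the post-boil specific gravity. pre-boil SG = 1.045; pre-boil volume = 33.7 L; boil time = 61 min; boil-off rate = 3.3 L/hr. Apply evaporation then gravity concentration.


V_post = V_pre − rate·(t/60);  SG_post = 1 + (SG_pre−1)·V_pre/V_post
V_post = 33.7 − 3.3·(61/60) = 30.3450
SG_post = 1 + (1.045 − 1)·33.7/30.3450

1.0500


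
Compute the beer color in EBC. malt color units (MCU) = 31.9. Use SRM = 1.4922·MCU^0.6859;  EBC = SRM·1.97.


SRM = 1.4922·31.9^0.6859 = 16.0427
EBC = 16.0427·1.97

31.6041 EBC


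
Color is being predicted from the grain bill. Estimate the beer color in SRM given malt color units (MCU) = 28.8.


SRM = 1.4922 · MCU^0.6859
SRM = 1.4922 · 28.8^0.6859

14.9563 SRM


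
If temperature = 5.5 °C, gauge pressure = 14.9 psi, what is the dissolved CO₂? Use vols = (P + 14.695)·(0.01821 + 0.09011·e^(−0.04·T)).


vols = (14.9 + 14.695)·(0.01821 + 0.09011·e^(−0.04·5.5))

2.6791 volumes


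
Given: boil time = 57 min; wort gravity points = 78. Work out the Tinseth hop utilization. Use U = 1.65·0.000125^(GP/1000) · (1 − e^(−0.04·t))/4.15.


bigness = 1.65·0.000125^(78/1000) = 0.8185
boil_factor = (1 − e^(−0.04·57))/4.15 = 0.2163
U = 0.8185 · 0.2163

0.1771


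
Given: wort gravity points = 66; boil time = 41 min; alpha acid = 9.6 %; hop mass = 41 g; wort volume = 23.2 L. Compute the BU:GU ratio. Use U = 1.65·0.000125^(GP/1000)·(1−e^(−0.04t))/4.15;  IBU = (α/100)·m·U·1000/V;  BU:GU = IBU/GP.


U = 1.65·0.000125^(66/1000)·(1−e^(−0.04·41))/4.15 = 0.1771
IBU = (9.6/100)·41·0.1771·1000/23.2 = 30.0431
BU:GU = 30.0431/66

0.4552


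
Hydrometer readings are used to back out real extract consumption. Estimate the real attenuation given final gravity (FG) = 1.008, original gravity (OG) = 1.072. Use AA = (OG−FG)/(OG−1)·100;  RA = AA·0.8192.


AA = (1.072 − 1.008)/(1.072 − 1)·100 = 88.8889
RA = 88.8889·0.8192

72.8178 %


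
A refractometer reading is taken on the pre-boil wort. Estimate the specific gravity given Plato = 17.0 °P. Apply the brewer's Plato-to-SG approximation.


SG = 259/(259 − P)
SG = 259/(259 − 17.0)

1.0702


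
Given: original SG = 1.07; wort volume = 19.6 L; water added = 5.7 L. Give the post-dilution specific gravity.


SG_new = 1 + (SG_old − 1)·V_old/(V_old + V_water)
pts = (1.07 − 1)·1000·19.6/(19.6 + 5.7) = 54.2292
SG_new = 1 + 54.2292/1000

1.0542


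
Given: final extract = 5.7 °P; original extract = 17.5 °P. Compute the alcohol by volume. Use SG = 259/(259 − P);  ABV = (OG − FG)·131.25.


OG = 259/(259 − 17.5) = 1.0725
FG = 259/(259 − 5.7) = 1.0225
ABV = (1.0725 − 1.0225)·131.25

6.5574 % ABV


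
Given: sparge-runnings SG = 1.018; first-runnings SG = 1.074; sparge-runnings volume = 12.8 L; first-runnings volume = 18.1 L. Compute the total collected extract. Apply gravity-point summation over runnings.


total = Σ (SG_i − 1)·1000·V_i
first = (1.074 − 1)·1000·18.1 = 1339.4000
sparge = (1.018 − 1)·1000·12.8 = 230.4000
total = 1339.4000 + 230.4000

1569.8000 gravity·L


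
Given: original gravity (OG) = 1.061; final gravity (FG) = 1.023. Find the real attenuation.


AA = (OG−FG)/(OG−1)·100;  RA = AA·0.8192
AA = (1.061 − 1.023)/(1.061 − 1)·100 = 62.2951
RA = 62.2951·0.8192

51.0321 %


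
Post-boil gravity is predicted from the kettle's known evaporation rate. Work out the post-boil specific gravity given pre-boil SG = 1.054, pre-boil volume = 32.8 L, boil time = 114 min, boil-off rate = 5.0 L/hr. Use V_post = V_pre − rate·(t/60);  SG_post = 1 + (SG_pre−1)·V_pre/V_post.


V_post = 32.8 − 5.0·(114/60) = 23.3000
SG_post = 1 + (1.054 − 1)·32.8/23.3000

1.0760


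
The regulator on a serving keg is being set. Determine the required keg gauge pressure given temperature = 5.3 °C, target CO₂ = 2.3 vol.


psi = vols/(0.01821 + 0.09011·e^(−0.04·T)) − 14.695
psi = 2.3/(0.01821 + 0.09011·e^(−0.04·5.3)) − 14.695

10.5504 psi


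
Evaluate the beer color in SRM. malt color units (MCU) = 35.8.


SRM = 1.4922 · MCU^0.6859
SRM = 1.4922 · 35.8^0.6859

17.3634 SRM


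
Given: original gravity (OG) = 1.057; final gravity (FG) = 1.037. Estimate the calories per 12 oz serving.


ABW = (OG−FG)·131.25·0.79/FG;  °P = 259 − 259/SG (for OG→OE and FG→AE);  RE = 0.1808·OE + 0.8192·AE;  Cal = (6.9·ABW + 4·(RE−0.1))·FG·3.55
ABW = (1.057 − 1.037)·131.25·0.79/1.037 = 1.9998
OE = 259 − 259/1.057 = 13.9669 °P
AE = 259 − 259/1.037 = 9.2411 °P
RE = 0.1808·13.9669 + 0.8192·9.2411 = 10.0955 °P
Cal = (6.9·1.9998 + 4·(10.0955−0.1))·1.037·3.55

197.9843 kcal


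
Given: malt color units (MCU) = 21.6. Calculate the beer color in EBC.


SRM = 1.4922·MCU^0.6859;  EBC = SRM·1.97
SRM = 1.4922·21.6^0.6859 = 12.2780
EBC = 12.2780·1.97

24.1877 EBC


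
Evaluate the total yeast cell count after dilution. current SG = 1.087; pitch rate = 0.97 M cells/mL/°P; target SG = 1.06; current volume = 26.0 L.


V_w = V·((SG_c−1)/(SG_t−1)−1);  °P = 259 − 259/SG_t;  cells = rate·(V+V_w)·°P
V_w = 26.0·((1.087−1)/(1.06−1)−1) = 11.7000
V_final = 26.0 + 11.7000 = 37.7000
°P = 259 − 259/1.06 = 14.6604
cells = 0.97·37.7000·14.6604

536.1153 billion cells


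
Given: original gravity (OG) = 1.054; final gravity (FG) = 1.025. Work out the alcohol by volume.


ABV = (OG − FG) · 131.25
ABV = (1.054 − 1.025) · 131.25

3.8063 % ABV


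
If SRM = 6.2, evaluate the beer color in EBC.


EBC = SRM · 1.97
EBC = 6.2 · 1.97

12.2140 EBC


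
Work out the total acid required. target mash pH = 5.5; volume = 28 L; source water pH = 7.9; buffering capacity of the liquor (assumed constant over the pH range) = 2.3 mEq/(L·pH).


acid = buffering capacity · (pH_source − pH_target) · V
acid = 2.3 · (7.9 − 5.5) · 28

154.5600 mEq


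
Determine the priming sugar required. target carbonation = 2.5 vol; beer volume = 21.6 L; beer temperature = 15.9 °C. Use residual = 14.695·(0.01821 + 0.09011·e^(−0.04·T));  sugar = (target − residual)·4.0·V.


residual = 14.695·(0.01821 + 0.09011·e^(−0.04·15.9)) = 0.9686
sugar = (2.5 − 0.9686)·4.0·21.6

132.3115 g


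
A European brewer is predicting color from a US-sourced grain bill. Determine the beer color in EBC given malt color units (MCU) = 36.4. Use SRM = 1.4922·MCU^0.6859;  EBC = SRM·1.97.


SRM = 1.4922·36.4^0.6859 = 17.5625
EBC = 17.5625·1.97

34.5981 EBC


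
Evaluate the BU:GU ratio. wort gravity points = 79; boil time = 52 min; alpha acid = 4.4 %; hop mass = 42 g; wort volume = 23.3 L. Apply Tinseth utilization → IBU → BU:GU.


U = 1.65·0.000125^(GP/1000)·(1−e^(−0.04t))/4.15;  IBU = (α/100)·m·U·1000/V;  BU:GU = IBU/GP
U = 1.65·0.000125^(79/1000)·(1−e^(−0.04·52))/4.15 = 0.1711
IBU = (4.4/100)·42·0.1711·1000/23.3 = 13.5669
BU:GU = 13.5669/79

0.1717


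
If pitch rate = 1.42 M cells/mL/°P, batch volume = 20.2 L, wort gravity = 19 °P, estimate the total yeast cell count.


cells (billions) = rate · V_L · °P
cells = 1.42 · 20.2 · 19

544.9960 billion cells


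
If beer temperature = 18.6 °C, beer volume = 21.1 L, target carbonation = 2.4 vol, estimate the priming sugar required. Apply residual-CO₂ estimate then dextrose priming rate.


residual = 14.695·(0.01821 + 0.09011·e^(−0.04·T));  sugar = (target − residual)·4.0·V
residual = 14.695·(0.01821 + 0.09011·e^(−0.04·18.6)) = 0.8969
sugar = (2.4 − 0.8969)·4.0·21.1

126.8657 g


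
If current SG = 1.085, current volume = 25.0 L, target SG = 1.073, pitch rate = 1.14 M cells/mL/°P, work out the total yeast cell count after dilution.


V_w = V·((SG_c−1)/(SG_t−1)−1);  °P = 259 − 259/SG_t;  cells = rate·(V+V_w)·°P
V_w = 25.0·((1.085−1)/(1.073−1)−1) = 4.1096
V_final = 25.0 + 4.1096 = 29.1096
°P = 259 − 259/1.073 = 17.6207
cells = 1.14·29.1096·17.6207

584.7414 billion cells


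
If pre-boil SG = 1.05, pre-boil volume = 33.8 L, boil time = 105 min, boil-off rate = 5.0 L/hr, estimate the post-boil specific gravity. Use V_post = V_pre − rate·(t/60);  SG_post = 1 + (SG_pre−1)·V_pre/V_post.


V_post = 33.8 − 5.0·(105/60) = 25.0500
SG_post = 1 + (1.05 − 1)·33.8/25.0500

1.0675


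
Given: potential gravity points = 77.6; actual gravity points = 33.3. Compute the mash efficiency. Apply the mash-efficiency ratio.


efficiency = actual / potential × 100
efficiency = 33.3 / 77.6 × 100

42.9124 %


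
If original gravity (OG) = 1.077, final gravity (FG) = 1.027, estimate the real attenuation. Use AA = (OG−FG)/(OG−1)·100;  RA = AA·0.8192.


AA = (1.077 − 1.027)/(1.077 − 1)·100 = 64.9351
RA = 64.9351·0.8192

53.1948 %


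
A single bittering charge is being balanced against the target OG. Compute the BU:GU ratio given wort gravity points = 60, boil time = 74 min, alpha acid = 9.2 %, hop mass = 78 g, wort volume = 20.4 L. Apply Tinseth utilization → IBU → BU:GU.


U = 1.65·0.000125^(GP/1000)·(1−e^(−0.04t))/4.15;  IBU = (α/100)·m·U·1000/V;  BU:GU = IBU/GP
U = 1.65·0.000125^(60/1000)·(1−e^(−0.04·74))/4.15 = 0.2199
IBU = (9.2/100)·78·0.2199·1000/20.4 = 77.3382
BU:GU = 77.3382/60

1.2890


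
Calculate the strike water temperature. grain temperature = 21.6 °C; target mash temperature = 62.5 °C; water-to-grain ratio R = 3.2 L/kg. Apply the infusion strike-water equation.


T_strike = (0.41/R)·(T_mash − T_grain) + T_mash
T_strike = (0.41/3.2)·(62.5 − 21.6) + 62.5

67.7403 °C


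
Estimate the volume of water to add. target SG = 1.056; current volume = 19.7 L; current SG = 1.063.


V_water = V·((SG_curr − 1)/(SG_target − 1) − 1)
V_water = 19.7·((1.063 − 1)/(1.056 − 1) − 1)

2.4625 L


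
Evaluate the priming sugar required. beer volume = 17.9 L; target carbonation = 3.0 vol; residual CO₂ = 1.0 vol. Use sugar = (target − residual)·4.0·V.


sugar = (3.0 − 1.0)·4.0·17.9

143.2000 g


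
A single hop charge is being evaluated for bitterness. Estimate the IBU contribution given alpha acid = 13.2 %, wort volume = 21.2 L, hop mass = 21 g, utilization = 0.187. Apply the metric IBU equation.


IBU = (α/100)·mass·U·1000 / V
IBU = (13.2/100)·21·0.187·1000 / 21.2

24.4511 IBU
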